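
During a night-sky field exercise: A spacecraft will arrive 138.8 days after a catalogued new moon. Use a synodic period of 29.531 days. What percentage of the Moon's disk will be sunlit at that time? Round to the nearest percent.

65%

138.8 d spans 4 complete synodic months (4 × 29.531 = 118.12 d) plus 20.68 d.
Phase angle: θ = 360°·(20.68 d)/(29.531 d) = 252.1°.
cos 252.1° = (-0.308), so f = (1 − (-0.308))/2 = 0.654, so 65%.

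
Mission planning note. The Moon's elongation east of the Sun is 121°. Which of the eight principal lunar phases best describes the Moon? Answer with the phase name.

The waxing gibbous sector spans roughly 112°–158°; 121° falls inside it.

waxing gibbous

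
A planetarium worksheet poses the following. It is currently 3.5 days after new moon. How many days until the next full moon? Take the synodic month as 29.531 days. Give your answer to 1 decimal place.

Full moon occurs at elongation 180°, i.e. at age 29.531 × 180/360 = 14.765 d.
So 11.265 days remain (14.765 − 3.5).

11.3 days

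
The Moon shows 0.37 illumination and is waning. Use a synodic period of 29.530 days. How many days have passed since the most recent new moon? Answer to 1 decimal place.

cos θ = 1 − 2f = 0.260, giving a principal value of 74.9°.
A waning Moon lies in 180°–360°, so θ = 360° − 74.9° = 285.1°.
Age = 29.530 × 285.1°/360° ≈ 23.38 days.

23.4 days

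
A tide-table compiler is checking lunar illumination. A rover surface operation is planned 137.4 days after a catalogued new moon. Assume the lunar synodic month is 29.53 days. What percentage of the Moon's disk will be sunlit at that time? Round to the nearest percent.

Reduce mod P: 137.4 − 4×29.53 = 19.28 d into the current lunation.
The Moon has covered 19.28/29.53 of its cycle, so θ ≈ 360° × 19.28/29.53 = 235.0°.
cos 235.0° = (-0.573), so f = (1 − (-0.573))/2 = 0.786, so 79%.

79%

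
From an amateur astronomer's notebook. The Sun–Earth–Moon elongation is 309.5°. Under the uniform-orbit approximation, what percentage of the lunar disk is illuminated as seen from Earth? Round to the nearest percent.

18%

cos 309.5° = 0.636, so f = (1 − 0.636)/2 = 0.182, i.e. 18%.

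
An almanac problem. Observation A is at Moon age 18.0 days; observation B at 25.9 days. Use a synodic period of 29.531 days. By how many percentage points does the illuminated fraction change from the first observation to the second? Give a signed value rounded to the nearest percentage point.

-74 percentage points

First observation: θ = 360°·18.0/29.531 = 219.4°, so f = 0.886.
Second observation: θ = 315.7°, f = 0.142.
Δf = 0.142 − 0.886 = -0.744, i.e. -74 pp.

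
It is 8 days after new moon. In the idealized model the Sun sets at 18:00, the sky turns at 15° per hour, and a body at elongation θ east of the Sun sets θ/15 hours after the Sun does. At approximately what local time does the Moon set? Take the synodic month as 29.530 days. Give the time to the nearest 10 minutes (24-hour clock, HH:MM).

00:30

Elongation θ = 360° × 8/29.530 ≈ 97.5°.
At 15° of sky rotation per hour, 97.5° corresponds to a 6.50 h lag.
18:00 + 6.502 h ≈ 00:30 → 00:30 to the nearest ten minutes.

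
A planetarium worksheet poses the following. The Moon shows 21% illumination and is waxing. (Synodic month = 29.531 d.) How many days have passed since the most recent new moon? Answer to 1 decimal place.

cos θ = 1 − 2f = 0.580, giving a principal value of 54.5°.
Waxing ⇒ before full, so θ = 54.5°.
That fraction of the synodic month is 54.5/360 × 29.531 d ≈ 4.47 d.

4.5 days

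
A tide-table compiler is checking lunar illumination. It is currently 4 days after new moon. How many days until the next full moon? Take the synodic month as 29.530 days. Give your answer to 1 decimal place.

10.8 days

Full moon occurs at elongation 180°, i.e. at age 29.530 × 180/360 = 14.765 d.
So 10.765 days remain (14.765 − 4).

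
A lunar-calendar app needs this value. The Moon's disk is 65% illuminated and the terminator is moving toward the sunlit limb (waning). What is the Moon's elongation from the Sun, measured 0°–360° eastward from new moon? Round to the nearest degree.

253°

cos θ = 1 − 2f = -0.300, giving a principal value of 107.5°.
A waning Moon lies in 180°–360°, so θ = 360° − 107.5° = 252.5°.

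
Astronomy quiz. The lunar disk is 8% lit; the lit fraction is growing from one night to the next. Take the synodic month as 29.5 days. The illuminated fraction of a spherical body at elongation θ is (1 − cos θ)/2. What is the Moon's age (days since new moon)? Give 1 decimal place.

cos θ = 1 − 2f = 0.840, giving a principal value of 32.9°.
Waxing ⇒ before full, so θ = 32.9°.
That fraction of the synodic month is 32.9/360 × 29.5 d ≈ 2.69 d.

2.7 days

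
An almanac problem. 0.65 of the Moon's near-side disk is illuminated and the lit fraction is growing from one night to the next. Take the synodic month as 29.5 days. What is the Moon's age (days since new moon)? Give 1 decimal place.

From f = (1 − cos θ)/2: cos θ = 1 − 2×0.65 = -0.300; arccos → 107.5°.
Waxing ⇒ before full, so θ = 107.5°.
Age = 29.5 × 107.5°/360° ≈ 8.81 days.

8.8 days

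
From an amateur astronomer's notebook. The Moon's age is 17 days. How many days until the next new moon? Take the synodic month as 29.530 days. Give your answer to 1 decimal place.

One full lunation from the last new moon is 29.530 d; remaining = 29.530 − 17 = 12.530 d.

12.5 days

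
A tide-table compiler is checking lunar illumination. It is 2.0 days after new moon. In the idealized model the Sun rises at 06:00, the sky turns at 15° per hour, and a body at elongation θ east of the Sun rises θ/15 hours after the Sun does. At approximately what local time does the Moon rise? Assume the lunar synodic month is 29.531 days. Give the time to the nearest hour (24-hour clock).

08:00

The Moon has covered 2.0/29.531 of its cycle, so θ ≈ 360° × 2.0/29.531 = 24.4°.
The Moon trails the Sun by θ/15 = 24.4/15 ≈ 1.63 hours.
06:00 + 1.63 h ≈ 07:38 → 08:00 to the nearest hour.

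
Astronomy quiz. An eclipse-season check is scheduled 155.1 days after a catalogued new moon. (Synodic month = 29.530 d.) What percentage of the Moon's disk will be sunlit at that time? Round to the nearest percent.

155.1/29.530 = 5.252 lunations, so 5 complete cycles and 7.45 d into the next.
The Moon has covered 7.45/29.530 of its cycle, so θ ≈ 360° × 7.45/29.530 = 90.8°.
Illuminated fraction = (1 − cos 90.8°)/2 = (1 − (-0.014))/2 ≈ 0.507, so 51%.

51%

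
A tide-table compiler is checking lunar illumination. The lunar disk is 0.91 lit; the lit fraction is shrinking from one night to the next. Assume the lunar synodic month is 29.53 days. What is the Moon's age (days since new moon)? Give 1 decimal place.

17.6 days

From f = (1 − cos θ)/2: cos θ = 1 − 2×0.91 = -0.820; arccos → 145.1°.
Waning ⇒ past full, so θ = 360° − 145.1° = 214.9°.
That fraction of the synodic month is 214.9/360 × 29.53 d ≈ 17.63 d.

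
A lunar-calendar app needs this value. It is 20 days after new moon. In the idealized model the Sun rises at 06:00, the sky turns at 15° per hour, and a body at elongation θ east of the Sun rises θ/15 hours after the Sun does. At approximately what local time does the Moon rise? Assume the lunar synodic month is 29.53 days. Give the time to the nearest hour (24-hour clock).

The Moon has covered 20/29.53 of its cycle, so θ ≈ 360° × 20/29.53 = 243.8°.
The Moon trails the Sun by θ/15 = 243.8/15 ≈ 16.25 hours.
06:00 + 16.25 h ≈ 22:15 → 22:00 to the nearest hour.

22:00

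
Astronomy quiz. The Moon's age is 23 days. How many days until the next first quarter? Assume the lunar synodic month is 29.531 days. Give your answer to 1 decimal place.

First quarter occurs at elongation 90°, i.e. at age 29.531 × 90/360 = 7.383 d.
This lunation's first quarter (7.383 d) has passed, so add one period: 36.914 − 23 = 13.914 days.

13.9 days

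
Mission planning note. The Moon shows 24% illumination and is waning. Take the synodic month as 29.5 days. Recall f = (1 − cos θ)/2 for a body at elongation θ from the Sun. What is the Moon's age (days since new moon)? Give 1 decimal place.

Invert f = (1 − cos θ)/2 to get cos θ = 1 − 2(0.24) = 0.520, hence θ₀ = arccos 0.520 = 58.7°.
Since the Moon is past full (waning), take the reflex angle: θ = 360° − 58.7° = 301.3°.
At 360°/29.5 d per day, 301.3° corresponds to 24.69 days.

24.7 days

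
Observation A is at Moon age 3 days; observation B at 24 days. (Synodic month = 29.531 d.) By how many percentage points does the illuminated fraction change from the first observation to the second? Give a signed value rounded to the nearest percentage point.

+21 percentage points

First observation: θ = 360°·3/29.531 = 36.6°, so f = 0.098.
Second observation: θ = 292.6°, f = 0.308.
Δf = 0.308 − 0.098 = +0.210, i.e. +21 pp.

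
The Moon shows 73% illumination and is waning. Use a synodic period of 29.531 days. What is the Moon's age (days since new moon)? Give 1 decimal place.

19.9 days

From f = (1 − cos θ)/2: cos θ = 1 − 2×0.73 = -0.460; arccos → 117.4°.
A waning Moon lies in 180°–360°, so θ = 360° − 117.4° = 242.6°.
Age = 29.531 × 242.6°/360° ≈ 19.90 days.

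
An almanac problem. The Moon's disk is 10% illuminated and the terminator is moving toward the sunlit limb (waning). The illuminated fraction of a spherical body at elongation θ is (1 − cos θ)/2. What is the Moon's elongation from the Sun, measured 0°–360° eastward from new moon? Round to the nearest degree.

cos θ = 1 − 2f = 0.800, giving a principal value of 36.9°.
A waning Moon lies in 180°–360°, so θ = 360° − 36.9° = 323.1°.

323°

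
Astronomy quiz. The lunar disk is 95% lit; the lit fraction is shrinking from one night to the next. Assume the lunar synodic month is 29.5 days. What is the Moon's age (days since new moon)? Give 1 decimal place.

cos θ = 1 − 2f = -0.900, giving a principal value of 154.2°.
A waning Moon lies in 180°–360°, so θ = 360° − 154.2° = 205.8°.
That fraction of the synodic month is 205.8/360 × 29.5 d ≈ 16.87 d.

16.9 days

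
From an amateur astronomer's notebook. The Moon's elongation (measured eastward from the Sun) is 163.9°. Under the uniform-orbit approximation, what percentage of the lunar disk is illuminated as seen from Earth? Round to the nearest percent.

Half-versine of 163.9°: (1 − (-0.961))/2 = 0.980, i.e. 98%.

98%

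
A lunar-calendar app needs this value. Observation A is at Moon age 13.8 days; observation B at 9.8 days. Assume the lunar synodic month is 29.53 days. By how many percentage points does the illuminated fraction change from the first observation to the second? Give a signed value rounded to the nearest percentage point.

First observation: θ = 360°·13.8/29.53 = 168.2°, so f = 0.989.
Second observation: θ = 119.5°, f = 0.746.
Δf = 0.746 − 0.989 = -0.244, i.e. -24 pp.

-24 pp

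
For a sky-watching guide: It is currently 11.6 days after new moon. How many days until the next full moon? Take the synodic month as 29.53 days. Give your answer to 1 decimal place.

3.2 days

Full moon is 0.5 of the way through the cycle: age 0.5 × 29.53 = 14.765 d.
So 3.165 days remain (14.765 − 11.6).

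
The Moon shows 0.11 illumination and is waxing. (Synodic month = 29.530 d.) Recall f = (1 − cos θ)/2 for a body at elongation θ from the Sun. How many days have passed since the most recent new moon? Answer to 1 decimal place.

3.2 days

Invert f = (1 − cos θ)/2 to get cos θ = 1 − 2(0.11) = 0.780, hence θ₀ = arccos 0.780 = 38.7°.
The Moon is waxing (0°–180°), so θ = 38.7° directly.
That fraction of the synodic month is 38.7/360 × 29.530 d ≈ 3.18 d.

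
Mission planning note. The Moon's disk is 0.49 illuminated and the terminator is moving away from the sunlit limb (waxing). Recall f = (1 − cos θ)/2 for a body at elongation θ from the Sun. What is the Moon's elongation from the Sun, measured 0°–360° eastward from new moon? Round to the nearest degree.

Invert f = (1 − cos θ)/2 to get cos θ = 1 − 2(0.49) = 0.020, hence θ₀ = arccos 0.020 = 88.9°.
Before full moon the principal value applies: θ = 88.9°.

89°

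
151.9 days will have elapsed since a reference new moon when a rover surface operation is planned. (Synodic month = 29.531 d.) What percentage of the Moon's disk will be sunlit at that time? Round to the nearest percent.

19%

Reduce mod P: 151.9 − 5×29.531 = 4.25 d into the current lunation.
Elongation θ = 360° × 4.25/29.531 ≈ 51.7°.
With cos θ = 0.619, the lit fraction is (1 − 0.619)/2 ≈ 0.190, so 19%.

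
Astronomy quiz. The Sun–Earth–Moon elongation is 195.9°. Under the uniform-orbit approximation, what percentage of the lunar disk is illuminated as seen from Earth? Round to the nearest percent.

f = (1 − cos 195.9°)/2 = (1 − (-0.962))/2 ≈ 0.981, i.e. 98%.

98%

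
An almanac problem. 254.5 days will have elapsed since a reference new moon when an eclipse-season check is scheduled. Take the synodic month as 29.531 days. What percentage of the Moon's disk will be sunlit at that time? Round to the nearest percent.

254.5 d spans 8 complete synodic months (8 × 29.531 = 236.25 d) plus 18.25 d.
Elongation θ = 360° × 18.25/29.531 ≈ 222.5°.
With cos θ = (-0.737), the lit fraction is (1 − (-0.737))/2 ≈ 0.869, so 87%.

87%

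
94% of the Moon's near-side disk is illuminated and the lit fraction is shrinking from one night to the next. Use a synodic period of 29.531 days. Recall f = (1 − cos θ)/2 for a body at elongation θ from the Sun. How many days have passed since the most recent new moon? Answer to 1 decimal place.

17.1 days

From f = (1 − cos θ)/2: cos θ = 1 − 2×0.94 = -0.880; arccos → 151.6°.
Since the Moon is past full (waning), take the reflex angle: θ = 360° − 151.6° = 208.4°.
At 360°/29.531 d per day, 208.4° corresponds to 17.09 days.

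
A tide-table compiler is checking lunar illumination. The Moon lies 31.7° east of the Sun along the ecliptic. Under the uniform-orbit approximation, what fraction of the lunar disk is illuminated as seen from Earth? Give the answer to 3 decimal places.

cos 31.7° = 0.851, so f = (1 − 0.851)/2 = 0.075.

0.075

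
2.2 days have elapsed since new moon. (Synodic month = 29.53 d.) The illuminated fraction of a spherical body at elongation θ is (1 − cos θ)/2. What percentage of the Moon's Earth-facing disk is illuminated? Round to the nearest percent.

The Moon has covered 2.2/29.53 of its cycle, so θ ≈ 360° × 2.2/29.53 = 26.8°.
With cos θ = 0.892, the lit fraction is (1 − 0.892)/2 ≈ 0.054, so 5%.

5%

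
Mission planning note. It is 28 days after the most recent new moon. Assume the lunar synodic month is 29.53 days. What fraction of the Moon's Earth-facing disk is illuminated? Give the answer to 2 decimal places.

0.03

Phase angle: θ = 360°·(28 d)/(29.53 d) = 341.3°.
Illuminated fraction = (1 − cos 341.3°)/2 = (1 − 0.947)/2 ≈ 0.026.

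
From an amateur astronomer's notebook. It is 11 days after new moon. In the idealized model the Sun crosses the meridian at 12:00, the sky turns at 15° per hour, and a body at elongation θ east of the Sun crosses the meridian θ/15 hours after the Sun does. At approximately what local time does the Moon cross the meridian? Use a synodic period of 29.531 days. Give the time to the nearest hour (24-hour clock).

21:00

Phase angle: θ = 360°·(11 d)/(29.531 d) = 134.1°.
The Moon trails the Sun by θ/15 = 134.1/15 ≈ 8.94 hours.
12:00 + 8.94 h ≈ 20:56 → 21:00 to the nearest hour.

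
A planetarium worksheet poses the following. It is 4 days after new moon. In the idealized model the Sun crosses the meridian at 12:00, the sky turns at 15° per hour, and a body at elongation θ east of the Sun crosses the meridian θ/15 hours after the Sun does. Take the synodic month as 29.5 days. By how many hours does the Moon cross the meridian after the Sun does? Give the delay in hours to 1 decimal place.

3.3 h

Phase angle: θ = 360°·(4 d)/(29.5 d) = 48.8°.
At 15° of sky rotation per hour, 48.8° corresponds to a 3.25 h lag.
So the Moon crosses the meridian 3.25 h after the Sun.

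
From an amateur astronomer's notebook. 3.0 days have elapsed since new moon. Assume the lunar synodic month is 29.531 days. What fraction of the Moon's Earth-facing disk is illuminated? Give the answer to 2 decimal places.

The Moon has covered 3.0/29.531 of its cycle, so θ ≈ 360° × 3.0/29.531 = 36.6°.
cos 36.6° = 0.803, so f = (1 − 0.803)/2 = 0.098.

0.10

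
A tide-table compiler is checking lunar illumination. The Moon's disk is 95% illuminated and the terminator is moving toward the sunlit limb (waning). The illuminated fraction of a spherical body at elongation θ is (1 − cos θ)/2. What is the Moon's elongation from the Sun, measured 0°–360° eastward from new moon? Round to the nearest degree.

206°

From f = (1 − cos θ)/2: cos θ = 1 − 2×0.95 = -0.900; arccos → 154.2°.
A waning Moon lies in 180°–360°, so θ = 360° − 154.2° = 205.8°.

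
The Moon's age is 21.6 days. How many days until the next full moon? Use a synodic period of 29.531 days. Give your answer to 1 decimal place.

Full moon occurs at elongation 180°, i.e. at age 29.531 × 180/360 = 14.765 d.
Already past this cycle's full moon; the next is at 14.765 + 29.531 = 44.296 d, so 44.296 − 21.6 = 22.696 days.

22.7 days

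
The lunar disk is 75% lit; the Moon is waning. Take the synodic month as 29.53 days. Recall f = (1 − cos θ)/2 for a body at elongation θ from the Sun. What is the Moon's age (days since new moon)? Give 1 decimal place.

19.7 days

Invert f = (1 − cos θ)/2 to get cos θ = 1 − 2(0.75) = -0.500, hence θ₀ = arccos -0.500 = 120.0°.
Waning ⇒ past full, so θ = 360° − 120.0° = 240.0°.
Age = 29.53 × 240.0°/360° ≈ 19.69 days.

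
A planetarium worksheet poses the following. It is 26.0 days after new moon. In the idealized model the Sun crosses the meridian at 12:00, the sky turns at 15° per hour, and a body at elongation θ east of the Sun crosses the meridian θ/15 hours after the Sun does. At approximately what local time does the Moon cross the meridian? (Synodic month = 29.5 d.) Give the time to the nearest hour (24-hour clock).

Elongation θ = 360° × 26.0/29.5 ≈ 317.3°.
The Moon trails the Sun by θ/15 = 317.3/15 ≈ 21.15 hours.
12:00 + 21.15 h ≈ 09:09 → 09:00 to the nearest hour.

09:00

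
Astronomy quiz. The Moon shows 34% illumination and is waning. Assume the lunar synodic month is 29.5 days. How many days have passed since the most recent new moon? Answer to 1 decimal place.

23.7 days

Invert f = (1 − cos θ)/2 to get cos θ = 1 − 2(0.34) = 0.320, hence θ₀ = arccos 0.320 = 71.3°.
A waning Moon lies in 180°–360°, so θ = 360° − 71.3° = 288.7°.
Age = 29.5 × 288.7°/360° ≈ 23.65 days.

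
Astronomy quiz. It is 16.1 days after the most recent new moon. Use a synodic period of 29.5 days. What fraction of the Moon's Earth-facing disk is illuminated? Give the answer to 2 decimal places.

The Moon has covered 16.1/29.5 of its cycle, so θ ≈ 360° × 16.1/29.5 = 196.5°.
With cos θ = (-0.959), the lit fraction is (1 − (-0.959))/2 ≈ 0.979.

0.98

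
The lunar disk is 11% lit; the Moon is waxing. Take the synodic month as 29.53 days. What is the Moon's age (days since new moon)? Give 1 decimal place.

3.2 days

From f = (1 − cos θ)/2: cos θ = 1 − 2×0.11 = 0.780; arccos → 38.7°.
The Moon is waxing (0°–180°), so θ = 38.7° directly.
Age = 29.53 × 38.7°/360° ≈ 3.18 days.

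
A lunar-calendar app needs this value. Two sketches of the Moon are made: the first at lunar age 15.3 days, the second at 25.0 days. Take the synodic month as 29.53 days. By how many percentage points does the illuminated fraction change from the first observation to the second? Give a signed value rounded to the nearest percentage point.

-78 pp

First observation: θ = 360°·15.3/29.53 = 186.5°, so f = 0.997.
Second observation: θ = 304.8°, f = 0.215.
Δf = 0.215 − 0.997 = -0.782, i.e. -78 pp.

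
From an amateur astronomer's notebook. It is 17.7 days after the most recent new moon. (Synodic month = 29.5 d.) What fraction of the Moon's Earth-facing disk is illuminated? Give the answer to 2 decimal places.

0.90

Elongation θ = 360° × 17.7/29.5 ≈ 216.0°.
cos 216.0° = (-0.809), so f = (1 − (-0.809))/2 = 0.905.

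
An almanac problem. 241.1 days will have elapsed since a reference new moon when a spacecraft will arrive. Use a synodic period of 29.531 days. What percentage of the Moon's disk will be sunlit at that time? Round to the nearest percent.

Reduce mod P: 241.1 − 8×29.531 = 4.85 d into the current lunation.
Elongation θ = 360° × 4.85/29.531 ≈ 59.1°.
Illuminated fraction = (1 − cos 59.1°)/2 = (1 − 0.513)/2 ≈ 0.244, so 24%.

24%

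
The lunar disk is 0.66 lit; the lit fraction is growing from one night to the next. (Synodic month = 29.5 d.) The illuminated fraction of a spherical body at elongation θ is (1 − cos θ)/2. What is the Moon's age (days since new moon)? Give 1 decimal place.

8.9 days

From f = (1 − cos θ)/2: cos θ = 1 − 2×0.66 = -0.320; arccos → 108.7°.
Before full moon the principal value applies: θ = 108.7°.
Age = 29.5 × 108.7°/360° ≈ 8.90 days.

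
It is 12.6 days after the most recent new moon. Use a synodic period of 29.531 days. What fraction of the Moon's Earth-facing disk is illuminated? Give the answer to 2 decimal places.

0.95

The Moon has covered 12.6/29.531 of its cycle, so θ ≈ 360° × 12.6/29.531 = 153.6°.
cos 153.6° = (-0.896), so f = (1 − (-0.896))/2 = 0.948.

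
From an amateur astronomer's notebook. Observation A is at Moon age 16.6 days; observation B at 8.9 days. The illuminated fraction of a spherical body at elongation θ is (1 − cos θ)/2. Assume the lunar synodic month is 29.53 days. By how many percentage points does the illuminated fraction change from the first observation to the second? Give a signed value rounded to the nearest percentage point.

-30 pp

First observation: θ = 360°·16.6/29.53 = 202.4°, so f = 0.962.
Second observation: θ = 108.5°, f = 0.659.
Δf = 0.659 − 0.962 = -0.304, i.e. -30 pp.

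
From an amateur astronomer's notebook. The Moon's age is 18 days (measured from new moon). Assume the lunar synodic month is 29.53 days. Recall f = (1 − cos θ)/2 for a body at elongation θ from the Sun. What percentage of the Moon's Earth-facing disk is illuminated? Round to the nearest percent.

89%

The Moon has covered 18/29.53 of its cycle, so θ ≈ 360° × 18/29.53 = 219.4°.
cos 219.4° = (-0.772), so f = (1 − (-0.772))/2 = 0.886, so 89%.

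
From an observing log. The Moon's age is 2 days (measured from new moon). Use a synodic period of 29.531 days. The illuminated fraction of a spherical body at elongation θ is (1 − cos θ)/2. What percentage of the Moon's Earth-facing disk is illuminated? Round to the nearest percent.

4%

Elongation θ = 360° × 2/29.531 ≈ 24.4°.
With cos θ = 0.911, the lit fraction is (1 − 0.911)/2 ≈ 0.045, so 4%.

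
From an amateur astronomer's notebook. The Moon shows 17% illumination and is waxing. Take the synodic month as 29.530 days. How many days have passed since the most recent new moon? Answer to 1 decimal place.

4.0 days

From f = (1 − cos θ)/2: cos θ = 1 − 2×0.17 = 0.660; arccos → 48.7°.
Before full moon the principal value applies: θ = 48.7°.
Age = 29.530 × 48.7°/360° ≈ 3.99 days.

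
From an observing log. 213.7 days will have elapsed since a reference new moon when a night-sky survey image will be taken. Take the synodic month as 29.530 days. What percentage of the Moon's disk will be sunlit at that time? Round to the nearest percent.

Reduce mod P: 213.7 − 7×29.530 = 6.99 d into the current lunation.
The Moon has covered 6.99/29.530 of its cycle, so θ ≈ 360° × 6.99/29.530 = 85.2°.
Illuminated fraction = (1 − cos 85.2°)/2 = (1 − 0.083)/2 ≈ 0.458, so 46%.

46%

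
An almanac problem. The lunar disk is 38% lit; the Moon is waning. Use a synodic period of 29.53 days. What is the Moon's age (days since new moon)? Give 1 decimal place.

23.3 days

From f = (1 − cos θ)/2: cos θ = 1 − 2×0.38 = 0.240; arccos → 76.1°.
Waning ⇒ past full, so θ = 360° − 76.1° = 283.9°.
Age = 29.53 × 283.9°/360° ≈ 23.29 days.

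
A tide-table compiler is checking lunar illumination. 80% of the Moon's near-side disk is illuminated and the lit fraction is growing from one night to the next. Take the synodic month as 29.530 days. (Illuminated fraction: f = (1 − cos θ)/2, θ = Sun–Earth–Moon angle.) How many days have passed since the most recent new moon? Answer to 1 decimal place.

From f = (1 − cos θ)/2: cos θ = 1 − 2×0.80 = -0.600; arccos → 126.9°.
Before full moon the principal value applies: θ = 126.9°.
Age = 29.530 × 126.9°/360° ≈ 10.41 days.

10.4 days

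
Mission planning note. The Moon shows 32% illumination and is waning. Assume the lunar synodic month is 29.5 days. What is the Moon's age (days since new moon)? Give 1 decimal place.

23.9 days

cos θ = 1 − 2f = 0.360, giving a principal value of 68.9°.
Since the Moon is past full (waning), take the reflex angle: θ = 360° − 68.9° = 291.1°.
Age = 29.5 × 291.1°/360° ≈ 23.85 days.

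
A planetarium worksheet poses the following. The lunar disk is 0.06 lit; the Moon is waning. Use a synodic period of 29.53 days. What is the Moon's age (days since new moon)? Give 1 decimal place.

Invert f = (1 − cos θ)/2 to get cos θ = 1 − 2(0.06) = 0.880, hence θ₀ = arccos 0.880 = 28.4°.
A waning Moon lies in 180°–360°, so θ = 360° − 28.4° = 331.6°.
That fraction of the synodic month is 331.6/360 × 29.53 d ≈ 27.20 d.

27.2 days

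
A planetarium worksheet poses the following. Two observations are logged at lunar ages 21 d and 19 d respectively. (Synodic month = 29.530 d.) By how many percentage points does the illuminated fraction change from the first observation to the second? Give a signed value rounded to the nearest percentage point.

+19 pp

θ₁ = 360° × 21/29.530 = 256.0°, f₁ = (1 − cos θ₁)/2 = 0.621.
θ₂ = 360° × 19/29.530 = 231.6°, f₂ = (1 − cos θ₂)/2 = 0.810.
Change = f₂ − f₁ = +0.190 → +19 percentage points.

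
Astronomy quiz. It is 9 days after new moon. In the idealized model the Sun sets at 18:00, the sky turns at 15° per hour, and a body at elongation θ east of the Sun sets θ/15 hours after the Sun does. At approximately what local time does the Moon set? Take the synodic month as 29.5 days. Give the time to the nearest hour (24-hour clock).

Phase angle: θ = 360°·(9 d)/(29.5 d) = 109.8°.
At 15° of sky rotation per hour, 109.8° corresponds to a 7.32 h lag.
18:00 + 7.32 h ≈ 01:19 → 01:00 to the nearest hour.

01:00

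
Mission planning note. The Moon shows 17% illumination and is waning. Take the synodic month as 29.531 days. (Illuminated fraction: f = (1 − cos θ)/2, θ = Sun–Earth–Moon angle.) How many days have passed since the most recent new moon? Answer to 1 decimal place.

Invert f = (1 − cos θ)/2 to get cos θ = 1 − 2(0.17) = 0.660, hence θ₀ = arccos 0.660 = 48.7°.
A waning Moon lies in 180°–360°, so θ = 360° − 48.7° = 311.3°.
That fraction of the synodic month is 311.3/360 × 29.531 d ≈ 25.54 d.

25.5 days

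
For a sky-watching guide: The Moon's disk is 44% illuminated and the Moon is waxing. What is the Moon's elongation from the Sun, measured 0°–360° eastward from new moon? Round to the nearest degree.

From f = (1 − cos θ)/2: cos θ = 1 − 2×0.44 = 0.120; arccos → 83.1°.
Before full moon the principal value applies: θ = 83.1°.

83°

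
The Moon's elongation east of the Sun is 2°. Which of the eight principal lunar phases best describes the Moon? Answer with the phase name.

2° lies in the new moon sector of the 8-phase cycle.

new moon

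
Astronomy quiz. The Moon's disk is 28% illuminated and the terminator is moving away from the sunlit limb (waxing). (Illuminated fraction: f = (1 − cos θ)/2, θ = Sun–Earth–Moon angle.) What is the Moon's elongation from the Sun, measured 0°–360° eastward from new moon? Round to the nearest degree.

64°

cos θ = 1 − 2f = 0.440, giving a principal value of 63.9°.
Before full moon the principal value applies: θ = 63.9°.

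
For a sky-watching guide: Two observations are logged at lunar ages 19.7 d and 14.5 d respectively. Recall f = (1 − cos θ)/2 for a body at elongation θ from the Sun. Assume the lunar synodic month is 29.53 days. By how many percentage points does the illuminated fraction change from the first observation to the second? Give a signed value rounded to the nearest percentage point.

+25 percentage points

θ₁ = 360° × 19.7/29.53 = 240.2°, f₁ = (1 − cos θ₁)/2 = 0.749.
θ₂ = 360° × 14.5/29.53 = 176.8°, f₂ = (1 − cos θ₂)/2 = 0.999.
Change = f₂ − f₁ = +0.250 → +25 percentage points.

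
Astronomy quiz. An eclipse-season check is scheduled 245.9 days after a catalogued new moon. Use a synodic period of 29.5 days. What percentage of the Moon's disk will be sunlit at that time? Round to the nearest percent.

76%

245.9/29.5 = 8.336 lunations, so 8 complete cycles and 9.90 d into the next.
The Moon has covered 9.90/29.5 of its cycle, so θ ≈ 360° × 9.90/29.5 = 120.8°.
cos 120.8° = (-0.512), so f = (1 − (-0.512))/2 = 0.756, so 76%.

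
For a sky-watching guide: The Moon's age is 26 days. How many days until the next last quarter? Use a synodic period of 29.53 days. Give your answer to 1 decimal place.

25.7 days

Last quarter occurs at elongation 270°, i.e. at age 29.53 × 270/360 = 22.148 d.
This lunation's last quarter (22.148 d) has passed, so add one period: 51.678 − 26 = 25.678 days.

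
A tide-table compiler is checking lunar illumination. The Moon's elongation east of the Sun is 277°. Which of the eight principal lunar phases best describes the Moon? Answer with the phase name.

last quarter

277° lies in the last quarter sector of the 8-phase cycle.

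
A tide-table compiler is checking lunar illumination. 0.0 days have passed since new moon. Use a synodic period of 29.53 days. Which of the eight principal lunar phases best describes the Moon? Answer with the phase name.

At 0.0/29.53 of the cycle, θ ≈ 0° — the new moon range.

new moon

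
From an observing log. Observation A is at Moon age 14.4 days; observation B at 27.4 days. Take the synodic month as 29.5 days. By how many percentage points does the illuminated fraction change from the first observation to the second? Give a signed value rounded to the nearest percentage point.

-95 percentage points

θ₁ = 360° × 14.4/29.5 = 175.7°, f₁ = (1 − cos θ₁)/2 = 0.999.
θ₂ = 360° × 27.4/29.5 = 334.4°, f₂ = (1 − cos θ₂)/2 = 0.049.
Change = f₂ − f₁ = -0.949 → -95 percentage points.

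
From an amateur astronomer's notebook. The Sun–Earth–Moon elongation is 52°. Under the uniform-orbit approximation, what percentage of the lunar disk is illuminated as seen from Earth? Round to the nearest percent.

19%

f = (1 − cos 52°)/2 = (1 − 0.616)/2 ≈ 0.192, i.e. 19%.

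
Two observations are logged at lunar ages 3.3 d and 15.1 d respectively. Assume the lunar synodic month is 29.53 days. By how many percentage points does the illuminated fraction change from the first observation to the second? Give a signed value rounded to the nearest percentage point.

+88 percentage points

First observation: θ = 360°·3.3/29.53 = 40.2°, so f = 0.118.
Second observation: θ = 184.1°, f = 0.999.
Δf = 0.999 − 0.118 = +0.880, i.e. +88 pp.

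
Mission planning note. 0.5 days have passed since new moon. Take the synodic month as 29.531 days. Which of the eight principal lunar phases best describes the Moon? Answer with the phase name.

new moon

θ ≈ 360° × 0.5/29.531 = 6°, which falls in the new moon sector.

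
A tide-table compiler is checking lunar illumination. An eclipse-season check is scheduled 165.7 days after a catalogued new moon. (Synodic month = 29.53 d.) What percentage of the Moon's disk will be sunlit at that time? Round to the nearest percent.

Reduce mod P: 165.7 − 5×29.53 = 18.05 d into the current lunation.
The Moon has covered 18.05/29.53 of its cycle, so θ ≈ 360° × 18.05/29.53 = 220.0°.
cos 220.0° = (-0.766), so f = (1 − (-0.766))/2 = 0.883, so 88%.

88%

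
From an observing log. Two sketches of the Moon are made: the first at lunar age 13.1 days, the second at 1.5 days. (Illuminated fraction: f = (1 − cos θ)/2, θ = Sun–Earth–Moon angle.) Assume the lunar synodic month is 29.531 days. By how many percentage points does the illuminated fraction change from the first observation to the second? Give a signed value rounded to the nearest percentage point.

-94 pp

First observation: θ = 360°·13.1/29.531 = 159.7°, so f = 0.969.
Second observation: θ = 18.3°, f = 0.025.
Δf = 0.025 − 0.969 = -0.944, i.e. -94 pp.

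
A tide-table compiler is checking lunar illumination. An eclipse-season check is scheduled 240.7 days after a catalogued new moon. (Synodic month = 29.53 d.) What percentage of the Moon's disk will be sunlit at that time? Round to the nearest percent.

Reduce mod P: 240.7 − 8×29.53 = 4.46 d into the current lunation.
The Moon has covered 4.46/29.53 of its cycle, so θ ≈ 360° × 4.46/29.53 = 54.4°.
With cos θ = 0.583, the lit fraction is (1 − 0.583)/2 ≈ 0.209, so 21%.

21%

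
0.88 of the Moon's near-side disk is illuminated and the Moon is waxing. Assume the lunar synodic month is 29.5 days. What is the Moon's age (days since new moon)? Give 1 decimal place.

11.4 days

cos θ = 1 − 2f = -0.760, giving a principal value of 139.5°.
The Moon is waxing (0°–180°), so θ = 139.5° directly.
Age = 29.5 × 139.5°/360° ≈ 11.43 days.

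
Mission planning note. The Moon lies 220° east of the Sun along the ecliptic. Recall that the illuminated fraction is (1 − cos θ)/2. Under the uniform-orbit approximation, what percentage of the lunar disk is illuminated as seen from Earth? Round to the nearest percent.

88%

cos 220° = (-0.766), so f = (1 − (-0.766))/2 = 0.883, i.e. 88%.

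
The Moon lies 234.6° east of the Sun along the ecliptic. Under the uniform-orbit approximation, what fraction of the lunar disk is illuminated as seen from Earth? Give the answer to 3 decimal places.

0.790

f = (1 − cos 234.6°)/2 = (1 − (-0.579))/2 ≈ 0.790.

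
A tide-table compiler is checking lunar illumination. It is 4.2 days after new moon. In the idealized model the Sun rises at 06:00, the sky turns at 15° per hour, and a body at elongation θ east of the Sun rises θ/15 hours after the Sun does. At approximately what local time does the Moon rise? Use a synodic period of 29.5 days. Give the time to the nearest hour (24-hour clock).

Elongation θ = 360° × 4.2/29.5 ≈ 51.3°.
The Moon trails the Sun by θ/15 = 51.3/15 ≈ 3.42 hours.
06:00 + 3.42 h ≈ 09:25 → 09:00 to the nearest hour.

09:00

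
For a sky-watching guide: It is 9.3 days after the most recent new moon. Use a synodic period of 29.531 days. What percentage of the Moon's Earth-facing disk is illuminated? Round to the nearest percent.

70%

The Moon has covered 9.3/29.531 of its cycle, so θ ≈ 360° × 9.3/29.531 = 113.4°.
With cos θ = (-0.397), the lit fraction is (1 − (-0.397))/2 ≈ 0.698, so 70%.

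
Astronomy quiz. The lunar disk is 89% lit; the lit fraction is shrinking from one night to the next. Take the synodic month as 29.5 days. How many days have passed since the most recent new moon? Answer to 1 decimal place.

From f = (1 − cos θ)/2: cos θ = 1 − 2×0.89 = -0.780; arccos → 141.3°.
Since the Moon is past full (waning), take the reflex angle: θ = 360° − 141.3° = 218.7°.
At 360°/29.5 d per day, 218.7° corresponds to 17.92 days.

17.9 days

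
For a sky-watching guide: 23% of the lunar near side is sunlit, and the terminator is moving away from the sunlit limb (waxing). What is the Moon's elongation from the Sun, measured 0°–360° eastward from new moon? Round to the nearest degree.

57°

Invert f = (1 − cos θ)/2 to get cos θ = 1 − 2(0.23) = 0.540, hence θ₀ = arccos 0.540 = 57.3°.
Waxing ⇒ before full, so θ = 57.3°.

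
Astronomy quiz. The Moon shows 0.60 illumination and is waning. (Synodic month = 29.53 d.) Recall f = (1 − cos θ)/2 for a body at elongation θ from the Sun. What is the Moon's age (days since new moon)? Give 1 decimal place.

Invert f = (1 − cos θ)/2 to get cos θ = 1 − 2(0.60) = -0.200, hence θ₀ = arccos -0.200 = 101.5°.
A waning Moon lies in 180°–360°, so θ = 360° − 101.5° = 258.5°.
Age = 29.53 × 258.5°/360° ≈ 21.20 days.

21.2 days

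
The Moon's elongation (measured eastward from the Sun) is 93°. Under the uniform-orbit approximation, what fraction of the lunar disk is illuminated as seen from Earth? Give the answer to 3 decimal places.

0.526

Half-versine of 93°: (1 − (-0.052))/2 = 0.526.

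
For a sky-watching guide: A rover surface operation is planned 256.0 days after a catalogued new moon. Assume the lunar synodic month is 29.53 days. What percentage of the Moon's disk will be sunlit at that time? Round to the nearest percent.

256.0 d spans 8 complete synodic months (8 × 29.53 = 236.24 d) plus 19.76 d.
Elongation θ = 360° × 19.76/29.53 ≈ 240.9°.
With cos θ = (-0.486), the lit fraction is (1 − (-0.486))/2 ≈ 0.743, so 74%.

74%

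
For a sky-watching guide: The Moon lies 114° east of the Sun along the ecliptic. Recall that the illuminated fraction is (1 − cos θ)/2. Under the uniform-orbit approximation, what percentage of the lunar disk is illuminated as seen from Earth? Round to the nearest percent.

70%

Half-versine of 114°: (1 − (-0.407))/2 = 0.703, i.e. 70%.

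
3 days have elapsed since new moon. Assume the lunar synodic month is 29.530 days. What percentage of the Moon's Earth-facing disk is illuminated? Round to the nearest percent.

10%

Phase angle: θ = 360°·(3 d)/(29.530 d) = 36.6°.
Illuminated fraction = (1 − cos 36.6°)/2 = (1 − 0.803)/2 ≈ 0.098, so 10%.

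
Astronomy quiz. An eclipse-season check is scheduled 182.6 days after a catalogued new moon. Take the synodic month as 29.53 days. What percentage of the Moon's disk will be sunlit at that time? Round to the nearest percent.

30%

182.6 d spans 6 complete synodic months (6 × 29.53 = 177.18 d) plus 5.42 d.
Elongation θ = 360° × 5.42/29.53 ≈ 66.1°.
Illuminated fraction = (1 − cos 66.1°)/2 = (1 − 0.406)/2 ≈ 0.297, so 30%.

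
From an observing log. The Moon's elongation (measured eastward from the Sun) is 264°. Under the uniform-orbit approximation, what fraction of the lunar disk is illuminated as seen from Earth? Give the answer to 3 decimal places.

0.552

Half-versine of 264°: (1 − (-0.105))/2 = 0.552.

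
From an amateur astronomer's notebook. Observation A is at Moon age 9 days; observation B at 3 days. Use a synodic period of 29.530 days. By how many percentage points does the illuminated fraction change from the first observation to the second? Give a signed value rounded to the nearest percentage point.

-57 percentage points

θ₁ = 360° × 9/29.530 = 109.7°, f₁ = (1 − cos θ₁)/2 = 0.669.
θ₂ = 360° × 3/29.530 = 36.6°, f₂ = (1 − cos θ₂)/2 = 0.098.
Change = f₂ − f₁ = -0.570 → -57 percentage points.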